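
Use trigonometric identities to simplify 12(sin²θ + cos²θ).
12(sin²θ + cos²θ) = 12 (using Pythagorean identity)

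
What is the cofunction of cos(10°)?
cos(10°) = sin(90° - 10°) = sin(80°)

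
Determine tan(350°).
tan(350°) = -0.1763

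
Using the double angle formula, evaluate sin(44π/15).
sin(44π/15) = 2 sin 22π/15 cos 22π/15 = 0.2079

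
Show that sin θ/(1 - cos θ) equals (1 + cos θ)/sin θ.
LHS = sin θ(1 + cos θ) / ((1 - cos θ)(1 + cos θ)) = sin θ(1 + cos θ) / (1 - cos²θ) = sin θ(1 + cos θ) / sin²θ = (1 + cos θ)/sin θ = RHS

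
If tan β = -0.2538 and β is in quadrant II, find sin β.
sin β = 0.246 (using tan²β + 1 = sec²β)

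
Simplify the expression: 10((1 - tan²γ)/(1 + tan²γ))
10((1 - tan²γ)/(1 + tan²γ)) = 10(cos(2γ)) (using Double angle)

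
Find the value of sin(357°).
sin(357°) = -0.05234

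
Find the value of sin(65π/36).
sin(65π/36) = -0.5736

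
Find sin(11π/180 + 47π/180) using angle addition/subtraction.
sin(11π/180 + 47π/180) = sin 11π/180 cos 47π/180 + cos 11π/180 sin 47π/180 = 0.848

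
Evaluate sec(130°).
sec(130°) = -1.556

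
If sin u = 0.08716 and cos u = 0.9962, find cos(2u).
cos(2u) = cos²u - sin²u = 0.9848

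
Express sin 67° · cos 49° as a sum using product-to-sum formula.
sin 67° cos 49° = (1/2)[sin(67°+49°) + sin(67°-49°)]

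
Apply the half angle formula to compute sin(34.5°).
sin(34.5°) = √((1 - cos 69°)/2) = 0.5664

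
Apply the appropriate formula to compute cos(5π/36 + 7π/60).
cos(5π/36 + 7π/60) = cos 5π/36 cos 7π/60 - sin 5π/36 sin 7π/60 = 0.6947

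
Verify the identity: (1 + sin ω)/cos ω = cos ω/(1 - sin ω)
LHS = (1 + sin ω)(1 - sin ω) / (cos ω(1 - sin ω)) = (1 - sin²ω) / (cos ω(1 - sin ω)) = cos²ω / (cos ω(1 - sin ω)) = cos ω/(1 - sin ω) = RHS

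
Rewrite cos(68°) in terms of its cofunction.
cos(68°) = sin(90° - 68°) = sin(22°)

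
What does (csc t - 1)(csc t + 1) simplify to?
(csc t - 1)(csc t + 1) = cot²t (using Diff. of squares)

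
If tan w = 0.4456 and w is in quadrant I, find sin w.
sin w = 0.407 (using tan²w + 1 = sec²w)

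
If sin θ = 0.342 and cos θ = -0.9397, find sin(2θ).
sin(2θ) = 2 sin θ cos θ = -0.6428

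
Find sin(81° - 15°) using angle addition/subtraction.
sin(81° - 15°) = sin 81° cos 15° - cos 81° sin 15° = 0.9135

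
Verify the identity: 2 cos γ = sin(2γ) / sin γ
RHS = 2 sin γ cos γ / sin γ = 2 cos γ = LHS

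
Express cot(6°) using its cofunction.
cot(6°) = tan(90° - 6°) = tan(84°)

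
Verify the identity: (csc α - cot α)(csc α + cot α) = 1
LHS = csc²α - cot²α = (1 + cot²α) - cot²α = 1 = RHS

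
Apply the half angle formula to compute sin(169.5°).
sin(169.5°) = √((1 - cos 339°)/2) = 0.1822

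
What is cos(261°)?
cos(261°) = -0.1564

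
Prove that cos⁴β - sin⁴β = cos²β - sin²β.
LHS = (cos²β - sin²β)(cos²β + sin²β) = (cos²β - sin²β) · 1 = cos²β - sin²β = RHS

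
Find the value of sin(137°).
sin(137°) = 0.682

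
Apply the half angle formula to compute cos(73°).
cos(73°) = √((1 + cos 146°)/2) = 0.2924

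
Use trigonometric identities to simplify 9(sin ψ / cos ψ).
9(sin ψ / cos ψ) = 9(tan ψ) (using Quotient identity)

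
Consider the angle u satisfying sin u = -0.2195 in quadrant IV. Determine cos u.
cos u = √(1 - sin²u) = 0.9756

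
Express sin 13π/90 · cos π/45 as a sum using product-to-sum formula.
sin 13π/90 cos π/45 = (1/2)[sin(13π/90+π/45) + sin(13π/90-π/45)]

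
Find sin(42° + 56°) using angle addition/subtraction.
sin(42° + 56°) = sin 42° cos 56° + cos 42° sin 56° = 0.9903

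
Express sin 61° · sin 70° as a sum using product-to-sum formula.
sin 61° sin 70° = (1/2)[cos(61°-70°) - cos(61°+70°)]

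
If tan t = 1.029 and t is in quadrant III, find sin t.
sin t = -0.7171 (using tan²t + 1 = sec²t)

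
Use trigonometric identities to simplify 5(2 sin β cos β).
5(2 sin β cos β) = 5(sin(2β)) (using Double angle)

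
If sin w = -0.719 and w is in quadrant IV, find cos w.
cos w = 0.695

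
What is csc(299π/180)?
csc(299π/180) = -1.143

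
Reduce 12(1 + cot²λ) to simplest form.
12(1 + cot²λ) = 12(csc²λ) (using Pythagorean identity)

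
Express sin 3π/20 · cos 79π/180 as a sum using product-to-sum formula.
sin 3π/20 cos 79π/180 = (1/2)[sin(3π/20+79π/180) + sin(3π/20-79π/180)]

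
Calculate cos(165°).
cos(165°) = -(√6+√2)/4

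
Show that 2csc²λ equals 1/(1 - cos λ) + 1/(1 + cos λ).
RHS = [(1 + cos λ) + (1 - cos λ)] / [(1 - cos λ)(1 + cos λ)] = 2/(1 - cos²λ) = 2/sin²λ = 2csc²λ = LHS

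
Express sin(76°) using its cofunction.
sin(76°) = cos(90° - 76°) = cos(14°)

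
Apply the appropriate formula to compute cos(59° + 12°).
cos(59° + 12°) = cos 59° cos 12° - sin 59° sin 12° = 0.3256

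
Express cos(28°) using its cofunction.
cos(28°) = sin(90° - 28°) = sin(62°)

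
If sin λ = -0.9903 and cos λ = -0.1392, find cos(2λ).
cos(2λ) = cos²λ - sin²λ = -0.9613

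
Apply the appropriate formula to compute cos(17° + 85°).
cos(17° + 85°) = cos 17° cos 85° - sin 17° sin 85° = -0.2079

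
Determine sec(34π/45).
sec(34π/45) = -1.39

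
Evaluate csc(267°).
csc(267°) = -1.001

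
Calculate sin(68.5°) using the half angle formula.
sin(68.5°) = √((1 - cos 137°)/2) = 0.9304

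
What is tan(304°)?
tan(304°) = -1.483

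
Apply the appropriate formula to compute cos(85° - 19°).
cos(85° - 19°) = cos 85° cos 19° + sin 85° sin 19° = 0.4067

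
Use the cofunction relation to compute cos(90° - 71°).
cos(90° - 71°) = sin(71°) = 0.9455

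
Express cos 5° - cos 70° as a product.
cos 5° - cos 70° = -2 sin(37.5°) sin(-32.5°)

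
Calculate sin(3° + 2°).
sin(3° + 2°) = sin 3° cos 2° + cos 3° sin 2° = 0.08716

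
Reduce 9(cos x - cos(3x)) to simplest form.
9(cos x - cos(3x)) = 9(2 sin(2x) sin x) (using Sum-to-product)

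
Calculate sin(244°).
sin(244°) = -0.8988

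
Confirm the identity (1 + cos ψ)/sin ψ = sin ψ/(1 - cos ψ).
RHS = sin ψ(1 + cos ψ) / ((1 - cos ψ)(1 + cos ψ)) = sin ψ(1 + cos ψ) / (1 - cos²ψ) = sin ψ(1 + cos ψ) / sin²ψ = (1 + cos ψ)/sin ψ = LHS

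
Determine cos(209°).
cos(209°) = -0.8746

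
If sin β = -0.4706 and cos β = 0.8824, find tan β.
tan β = sin β / cos β = -0.5333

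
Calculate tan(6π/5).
tan(6π/5) = 0.7265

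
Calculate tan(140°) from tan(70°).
tan(140°) = 2 tan 70° / (1 - tan²70°) = -0.8391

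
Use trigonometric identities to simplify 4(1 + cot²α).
4(1 + cot²α) = 4(csc²α) (using Pythagorean identity)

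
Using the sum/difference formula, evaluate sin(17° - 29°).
sin(17° - 29°) = sin 17° cos 29° - cos 17° sin 29° = -0.2079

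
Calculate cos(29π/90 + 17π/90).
cos(29π/90 + 17π/90) = cos 29π/90 cos 17π/90 - sin 29π/90 sin 17π/90 = -0.0349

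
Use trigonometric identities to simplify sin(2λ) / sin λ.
sin(2λ) / sin λ = 2 cos λ (using Double angle)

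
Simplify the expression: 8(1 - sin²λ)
8(1 - sin²λ) = 8(cos²λ) (using Pythagorean identity)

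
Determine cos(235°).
cos(235°) = -0.5736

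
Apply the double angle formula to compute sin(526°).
sin(526°) = 2 sin 263° cos 263° = 0.2419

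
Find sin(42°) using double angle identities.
sin(42°) = 2 sin 21° cos 21° = 0.6691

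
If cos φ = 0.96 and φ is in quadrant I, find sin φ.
sin φ = 0.28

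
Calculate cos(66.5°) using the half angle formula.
cos(66.5°) = √((1 + cos 133°)/2) = 0.3987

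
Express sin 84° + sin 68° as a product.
sin 84° + sin 68° = 2 sin(76°) cos(8°)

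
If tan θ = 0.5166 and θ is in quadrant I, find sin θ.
sin θ = 0.459 (using tan²θ + 1 = sec²θ)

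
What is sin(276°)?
sin(276°) = -0.9945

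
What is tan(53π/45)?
tan(53π/45) = 0.6249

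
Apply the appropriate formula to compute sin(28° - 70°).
sin(28° - 70°) = sin 28° cos 70° - cos 28° sin 70° = -0.6691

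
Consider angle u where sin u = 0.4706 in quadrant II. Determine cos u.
cos u = ±√(1 - sin²u) = -0.8823 (negative in QII)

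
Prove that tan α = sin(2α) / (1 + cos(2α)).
RHS = 2 sin α cos α / (2cos²α) = sin α/cos α = tan α = LHS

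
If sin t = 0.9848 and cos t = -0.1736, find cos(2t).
cos(2t) = cos²t - sin²t = -0.9397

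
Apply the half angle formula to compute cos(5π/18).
cos(5π/18) = √((1 + cos 5π/9)/2) = 0.6428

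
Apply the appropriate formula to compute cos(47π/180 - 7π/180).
cos(47π/180 - 7π/180) = cos 47π/180 cos 7π/180 + sin 47π/180 sin 7π/180 = 0.766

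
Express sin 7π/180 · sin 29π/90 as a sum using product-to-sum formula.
sin 7π/180 sin 29π/90 = (1/2)[cos(7π/180-29π/90) - cos(7π/180+29π/90)]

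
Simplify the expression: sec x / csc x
sec x / csc x = tan x (using Reciprocal identities)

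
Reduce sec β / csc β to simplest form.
sec β / csc β = tan β (using Reciprocal identities)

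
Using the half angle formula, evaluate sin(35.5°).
sin(35.5°) = √((1 - cos 71°)/2) = 0.5807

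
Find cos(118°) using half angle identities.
cos(118°) = -√((1 + cos 236°)/2) = -0.4695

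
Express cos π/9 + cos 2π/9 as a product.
cos π/9 + cos 2π/9 = 2 cos(π/6) cos(-π/18)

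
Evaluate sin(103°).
sin(103°) = 0.9744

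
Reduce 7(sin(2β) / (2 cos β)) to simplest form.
7(sin(2β) / (2 cos β)) = 7(sin β) (using Double angle)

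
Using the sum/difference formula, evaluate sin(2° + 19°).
sin(2° + 19°) = sin 2° cos 19° + cos 2° sin 19° = 0.3584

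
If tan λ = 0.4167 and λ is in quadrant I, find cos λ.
cos λ = 0.9231 (using tan²λ + 1 = sec²λ)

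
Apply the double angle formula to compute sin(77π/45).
sin(77π/45) = 2 sin 77π/90 cos 77π/90 = -0.788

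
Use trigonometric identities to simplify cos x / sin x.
cos x / sin x = cot x (using Quotient identity)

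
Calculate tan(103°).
tan(103°) = -4.331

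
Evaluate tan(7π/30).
tan(7π/30) = 0.9004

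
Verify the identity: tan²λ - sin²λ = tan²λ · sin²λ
LHS = sin²λ/cos²λ - sin²λ = sin²λ(1/cos²λ - 1) = sin²λ · (1 - cos²λ)/cos²λ = sin²λ · sin²λ/cos²λ = sin²λ · tan²λ = RHS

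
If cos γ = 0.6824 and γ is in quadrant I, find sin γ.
sin γ = 0.731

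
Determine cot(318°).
cot(318°) = -1.111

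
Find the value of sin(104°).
sin(104°) = 0.9703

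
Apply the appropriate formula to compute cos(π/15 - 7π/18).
cos(π/15 - 7π/18) = cos π/15 cos 7π/18 + sin π/15 sin 7π/18 = 0.5299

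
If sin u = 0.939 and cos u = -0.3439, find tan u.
tan u = sin u / cos u = -2.73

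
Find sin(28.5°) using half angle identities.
sin(28.5°) = √((1 - cos 57°)/2) = 0.4772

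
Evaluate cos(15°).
cos(15°) = (√6+√2)/4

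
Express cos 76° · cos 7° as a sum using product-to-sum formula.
cos 76° cos 7° = (1/2)[cos(76°-7°) + cos(76°+7°)]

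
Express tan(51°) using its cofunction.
tan(51°) = cot(90° - 51°) = cot(39°)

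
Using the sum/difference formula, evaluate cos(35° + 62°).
cos(35° + 62°) = cos 35° cos 62° - sin 35° sin 62° = -0.1219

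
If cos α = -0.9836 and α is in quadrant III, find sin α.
sin α = -0.1804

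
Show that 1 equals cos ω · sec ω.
RHS = cos ω · (1/cos ω) = 1 = LHS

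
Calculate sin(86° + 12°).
sin(86° + 12°) = sin 86° cos 12° + cos 86° sin 12° = 0.9903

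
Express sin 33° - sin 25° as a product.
sin 33° - sin 25° = 2 cos(29°) sin(4°)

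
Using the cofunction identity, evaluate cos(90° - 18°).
cos(90° - 18°) = sin(18°) = 0.309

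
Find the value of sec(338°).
sec(338°) = 1.079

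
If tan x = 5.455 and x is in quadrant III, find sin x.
sin x = -0.9836 (using tan²x + 1 = sec²x)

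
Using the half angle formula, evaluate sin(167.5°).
sin(167.5°) = √((1 - cos 335°)/2) = 0.2164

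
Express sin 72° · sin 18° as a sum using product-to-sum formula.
sin 72° sin 18° = (1/2)[cos(72°-18°) - cos(72°+18°)]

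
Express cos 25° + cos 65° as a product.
cos 25° + cos 65° = 2 cos(45°) cos(-20°)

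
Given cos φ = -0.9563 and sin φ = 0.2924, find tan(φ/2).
tan(φ/2) = sin φ / (1 + cos φ) = 6.691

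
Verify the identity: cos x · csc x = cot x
LHS = cos x · (1/sin x) = cos x/sin x = cot x = RHS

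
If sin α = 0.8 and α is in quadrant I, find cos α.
cos α = 0.6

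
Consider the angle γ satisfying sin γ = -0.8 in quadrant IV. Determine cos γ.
cos γ = √(1 - sin²γ) = 0.6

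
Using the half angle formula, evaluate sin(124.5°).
sin(124.5°) = √((1 - cos 249°)/2) = 0.8241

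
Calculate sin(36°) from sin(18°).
sin(36°) = 2 sin 18° cos 18° = 0.5878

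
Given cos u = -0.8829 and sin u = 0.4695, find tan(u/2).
tan(u/2) = sin u / (1 + cos u) = 4.009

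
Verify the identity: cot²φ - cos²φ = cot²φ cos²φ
LHS = cos²φ/sin²φ - cos²φ = cos²φ(1/sin²φ - 1) = cos²φ · (1 - sin²φ)/sin²φ = cos²φ · cos²φ/sin²φ = cos²φ · cot²φ = RHS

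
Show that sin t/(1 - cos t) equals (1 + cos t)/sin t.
LHS = sin t(1 + cos t) / ((1 - cos t)(1 + cos t)) = sin t(1 + cos t) / (1 - cos²t) = sin t(1 + cos t) / sin²t = (1 + cos t)/sin t = RHS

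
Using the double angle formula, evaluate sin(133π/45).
sin(133π/45) = 2 sin 133π/90 cos 133π/90 = 0.1392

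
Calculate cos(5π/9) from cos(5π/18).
cos(5π/9) = cos²5π/18 - sin²5π/18 = -0.1736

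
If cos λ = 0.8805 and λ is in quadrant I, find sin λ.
sin λ = 0.474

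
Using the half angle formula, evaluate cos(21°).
cos(21°) = √((1 + cos 42°)/2) = 0.9336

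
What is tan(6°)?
tan(6°) = 0.1051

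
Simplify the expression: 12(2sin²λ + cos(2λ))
12(2sin²λ + cos(2λ)) = 12 (using Double angle)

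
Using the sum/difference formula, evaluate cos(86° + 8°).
cos(86° + 8°) = cos 86° cos 8° - sin 86° sin 8° = -0.06976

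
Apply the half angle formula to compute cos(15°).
cos(15°) = √((1 + cos 30°)/2) = (√6+√2)/4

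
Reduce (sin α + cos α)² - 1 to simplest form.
(sin α + cos α)² - 1 = sin(2α) (using Pythagorean + double angle)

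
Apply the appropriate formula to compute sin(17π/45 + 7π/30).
sin(17π/45 + 7π/30) = sin 17π/45 cos 7π/30 + cos 17π/45 sin 7π/30 = 0.9397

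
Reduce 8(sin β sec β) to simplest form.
8(sin β sec β) = 8(tan β) (using Reciprocal + quotient)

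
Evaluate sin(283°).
sin(283°) = -0.9744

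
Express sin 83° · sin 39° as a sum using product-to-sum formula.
sin 83° sin 39° = (1/2)[cos(83°-39°) - cos(83°+39°)]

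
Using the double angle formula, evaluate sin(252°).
sin(252°) = 2 sin 126° cos 126° = -0.9511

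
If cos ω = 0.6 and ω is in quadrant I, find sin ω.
sin ω = 0.8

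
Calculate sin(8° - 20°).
sin(8° - 20°) = sin 8° cos 20° - cos 8° sin 20° = -0.2079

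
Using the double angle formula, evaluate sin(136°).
sin(136°) = 2 sin 68° cos 68° = 0.6947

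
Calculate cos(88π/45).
cos(88π/45) = 0.9903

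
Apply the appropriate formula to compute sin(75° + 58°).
sin(75° + 58°) = sin 75° cos 58° + cos 75° sin 58° = 0.7314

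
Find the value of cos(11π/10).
cos(11π/10) = -0.9511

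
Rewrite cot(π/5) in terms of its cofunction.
cot(π/5) = tan(π/2 - π/5) = tan(3π/10)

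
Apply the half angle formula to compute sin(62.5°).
sin(62.5°) = √((1 - cos 125°)/2) = 0.887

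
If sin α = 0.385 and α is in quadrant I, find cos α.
cos α = 0.9229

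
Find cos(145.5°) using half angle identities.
cos(145.5°) = -√((1 + cos 291°)/2) = -0.8241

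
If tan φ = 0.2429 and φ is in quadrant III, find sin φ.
sin φ = -0.236 (using tan²φ + 1 = sec²φ)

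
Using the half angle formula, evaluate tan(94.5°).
tan(94.5°) = sin 189° / (1 + cos 189°) = -12.71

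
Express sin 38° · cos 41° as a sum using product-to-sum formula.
sin 38° cos 41° = (1/2)[sin(38°+41°) + sin(38°-41°)]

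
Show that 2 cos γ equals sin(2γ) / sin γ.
RHS = 2 sin γ cos γ / sin γ = 2 cos γ = LHS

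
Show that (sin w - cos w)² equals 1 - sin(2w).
LHS = sin²w - 2 sin w cos w + cos²w = (sin²w + cos²w) - 2 sin w cos w = 1 - sin(2w) = RHS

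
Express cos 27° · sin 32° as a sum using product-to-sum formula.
cos 27° sin 32° = (1/2)[sin(27°+32°) - sin(27°-32°)]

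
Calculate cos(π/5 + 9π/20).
cos(π/5 + 9π/20) = cos π/5 cos 9π/20 - sin π/5 sin 9π/20 = -0.454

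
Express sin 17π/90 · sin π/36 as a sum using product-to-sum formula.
sin 17π/90 sin π/36 = (1/2)[cos(17π/90-π/36) - cos(17π/90+π/36)]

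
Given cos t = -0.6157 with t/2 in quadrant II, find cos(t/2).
cos(t/2) = ±√((1 + cos t)/2); negative since t/2 ∈ QII, so cos(t/2) = -0.4383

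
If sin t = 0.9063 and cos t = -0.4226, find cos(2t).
cos(2t) = cos²t - sin²t = -0.6428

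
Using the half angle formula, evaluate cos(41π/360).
cos(41π/360) = √((1 + cos 41π/180)/2) = 0.9367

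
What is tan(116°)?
tan(116°) = -2.05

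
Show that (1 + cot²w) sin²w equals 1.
LHS = csc²w · sin²w = (1/sin²w) · sin²w = 1 = RHS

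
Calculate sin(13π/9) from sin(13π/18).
sin(13π/9) = 2 sin 13π/18 cos 13π/18 = -0.9848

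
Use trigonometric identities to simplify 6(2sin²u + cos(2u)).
6(2sin²u + cos(2u)) = 6 (using Double angle)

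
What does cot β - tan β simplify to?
cot β - tan β = 2 cot(2β) (using Double angle)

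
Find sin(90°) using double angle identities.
sin(90°) = 2 sin 45° cos 45° = 1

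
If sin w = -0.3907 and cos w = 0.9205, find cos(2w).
cos(2w) = cos²w - sin²w = 0.6947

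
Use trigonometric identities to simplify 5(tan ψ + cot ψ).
5(tan ψ + cot ψ) = 5(sec ψ csc ψ) (using Quotient identities)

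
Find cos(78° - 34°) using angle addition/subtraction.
cos(78° - 34°) = cos 78° cos 34° + sin 78° sin 34° = 0.7193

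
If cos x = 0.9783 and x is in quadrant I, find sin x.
sin x = 0.2072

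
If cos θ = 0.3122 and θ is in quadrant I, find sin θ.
sin θ = 0.95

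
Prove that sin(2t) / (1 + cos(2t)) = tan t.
LHS = 2 sin t cos t / (2cos²t) = sin t/cos t = tan t = RHS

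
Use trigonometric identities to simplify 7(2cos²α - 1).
7(2cos²α - 1) = 7(cos(2α)) (using Double angle)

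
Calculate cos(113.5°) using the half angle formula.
cos(113.5°) = -√((1 + cos 227°)/2) = -0.3987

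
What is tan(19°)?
tan(19°) = 0.3443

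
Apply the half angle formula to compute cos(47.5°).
cos(47.5°) = √((1 + cos 95°)/2) = 0.6756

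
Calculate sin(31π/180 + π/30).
sin(31π/180 + π/30) = sin 31π/180 cos π/30 + cos 31π/180 sin π/30 = 0.6018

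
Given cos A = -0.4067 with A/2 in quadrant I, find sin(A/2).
sin(A/2) = ±√((1 - cos A)/2); positive since A/2 ∈ QI, so sin(A/2) = 0.8387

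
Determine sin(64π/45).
sin(64π/45) = -0.9703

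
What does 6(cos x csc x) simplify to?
6(cos x csc x) = 6(cot x) (using Reciprocal + quotient)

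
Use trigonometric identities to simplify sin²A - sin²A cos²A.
sin²A - sin²A cos²A = sin⁴A (using Factoring)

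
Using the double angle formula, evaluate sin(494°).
sin(494°) = 2 sin 247° cos 247° = 0.7193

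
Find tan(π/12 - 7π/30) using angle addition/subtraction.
tan(π/12 - 7π/30) = (tan π/12 - tan 7π/30)/(1 + tan π/12 tan 7π/30) = -0.5095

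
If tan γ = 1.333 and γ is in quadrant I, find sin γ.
sin γ = 0.7999 (using tan²γ + 1 = sec²γ)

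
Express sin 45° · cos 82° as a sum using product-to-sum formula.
sin 45° cos 82° = (1/2)[sin(45°+82°) + sin(45°-82°)]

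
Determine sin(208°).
sin(208°) = -0.4695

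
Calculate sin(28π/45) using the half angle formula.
sin(28π/45) = √((1 - cos 56π/45)/2) = 0.9272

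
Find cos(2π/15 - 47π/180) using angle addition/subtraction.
cos(2π/15 - 47π/180) = cos 2π/15 cos 47π/180 + sin 2π/15 sin 47π/180 = 0.9205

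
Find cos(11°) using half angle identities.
cos(11°) = √((1 + cos 22°)/2) = 0.9816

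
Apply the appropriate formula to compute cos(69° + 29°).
cos(69° + 29°) = cos 69° cos 29° - sin 69° sin 29° = -0.1392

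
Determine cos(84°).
cos(84°) = 0.1045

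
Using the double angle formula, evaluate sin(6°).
sin(6°) = 2 sin 3° cos 3° = 0.1045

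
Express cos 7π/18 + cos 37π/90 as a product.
cos 7π/18 + cos 37π/90 = 2 cos(2π/5) cos(-π/90)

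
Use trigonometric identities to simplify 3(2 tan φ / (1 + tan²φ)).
3(2 tan φ / (1 + tan²φ)) = 3(sin(2φ)) (using Double angle)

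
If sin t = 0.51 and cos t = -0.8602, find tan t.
tan t = sin t / cos t = -0.5929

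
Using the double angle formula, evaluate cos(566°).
cos(566°) = cos²283° - sin²283° = -0.8988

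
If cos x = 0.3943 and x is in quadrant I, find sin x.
sin x = 0.919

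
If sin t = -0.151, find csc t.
csc t = 1/sin t = -6.623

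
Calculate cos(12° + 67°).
cos(12° + 67°) = cos 12° cos 67° - sin 12° sin 67° = 0.1908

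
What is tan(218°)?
tan(218°) = 0.7813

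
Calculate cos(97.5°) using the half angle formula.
cos(97.5°) = -√((1 + cos 195°)/2) = -0.1305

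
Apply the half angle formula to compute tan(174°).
tan(174°) = sin 348° / (1 + cos 348°) = -0.1051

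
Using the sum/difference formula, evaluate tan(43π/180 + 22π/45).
tan(43π/180 + 22π/45) = (tan 43π/180 + tan 22π/45)/(1 - tan 43π/180 tan 22π/45) = -1.15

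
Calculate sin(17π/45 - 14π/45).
sin(17π/45 - 14π/45) = sin 17π/45 cos 14π/45 - cos 17π/45 sin 14π/45 = 0.2079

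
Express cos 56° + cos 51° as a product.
cos 56° + cos 51° = 2 cos(53.5°) cos(2.5°)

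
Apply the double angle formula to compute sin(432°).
sin(432°) = 2 sin 216° cos 216° = 0.9511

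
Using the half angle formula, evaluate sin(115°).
sin(115°) = √((1 - cos 230°)/2) = 0.9063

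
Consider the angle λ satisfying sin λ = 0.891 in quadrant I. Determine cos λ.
cos λ = √(1 - sin²λ) = 0.454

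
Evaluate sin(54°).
sin(54°) = 0.809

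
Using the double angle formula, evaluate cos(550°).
cos(550°) = cos²275° - sin²275° = -0.9848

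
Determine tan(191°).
tan(191°) = 0.1944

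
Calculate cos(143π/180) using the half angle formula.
cos(143π/180) = -√((1 + cos 143π/90)/2) = -0.7986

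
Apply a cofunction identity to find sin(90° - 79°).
sin(90° - 79°) = cos(79°) = 0.1908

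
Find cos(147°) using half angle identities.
cos(147°) = -√((1 + cos 294°)/2) = -0.8387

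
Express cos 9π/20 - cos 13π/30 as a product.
cos 9π/20 - cos 13π/30 = -2 sin(53π/120) sin(π/120)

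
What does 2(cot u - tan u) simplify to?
2(cot u - tan u) = 2(2 cot(2u)) (using Double angle)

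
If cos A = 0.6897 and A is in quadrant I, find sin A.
sin A = 0.7241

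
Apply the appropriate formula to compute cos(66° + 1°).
cos(66° + 1°) = cos 66° cos 1° - sin 66° sin 1° = 0.3907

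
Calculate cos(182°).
cos(182°) = -0.9994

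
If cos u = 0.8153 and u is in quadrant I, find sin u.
sin u = 0.579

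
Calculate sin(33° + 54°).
sin(33° + 54°) = sin 33° cos 54° + cos 33° sin 54° = 0.9986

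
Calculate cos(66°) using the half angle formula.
cos(66°) = √((1 + cos 132°)/2) = 0.4067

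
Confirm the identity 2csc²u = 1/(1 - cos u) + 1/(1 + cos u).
RHS = [(1 + cos u) + (1 - cos u)] / [(1 - cos u)(1 + cos u)] = 2/(1 - cos²u) = 2/sin²u = 2csc²u = LHS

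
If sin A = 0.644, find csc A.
csc A = 1/sin A = 1.553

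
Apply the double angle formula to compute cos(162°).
cos(162°) = 1 - 2sin²81° = -0.9511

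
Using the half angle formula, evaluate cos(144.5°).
cos(144.5°) = -√((1 + cos 289°)/2) = -0.8141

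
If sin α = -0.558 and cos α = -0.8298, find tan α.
tan α = sin α / cos α = 0.6725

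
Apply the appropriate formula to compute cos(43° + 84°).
cos(43° + 84°) = cos 43° cos 84° - sin 43° sin 84° = -0.6018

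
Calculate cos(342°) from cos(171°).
cos(342°) = 2cos²171° - 1 = 0.9511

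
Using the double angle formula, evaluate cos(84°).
cos(84°) = 2cos²42° - 1 = 0.1045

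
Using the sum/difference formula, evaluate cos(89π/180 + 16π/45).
cos(89π/180 + 16π/45) = cos 89π/180 cos 16π/45 - sin 89π/180 sin 16π/45 = -0.891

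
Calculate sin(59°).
sin(59°) = 0.8572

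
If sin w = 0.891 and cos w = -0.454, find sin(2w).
sin(2w) = 2 sin w cos w = -0.809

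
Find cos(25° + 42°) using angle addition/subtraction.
cos(25° + 42°) = cos 25° cos 42° - sin 25° sin 42° = 0.3907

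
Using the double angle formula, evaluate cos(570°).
cos(570°) = cos²285° - sin²285° = -√3/2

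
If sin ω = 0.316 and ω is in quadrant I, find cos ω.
cos ω = 0.9488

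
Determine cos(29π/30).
cos(29π/30) = -0.9945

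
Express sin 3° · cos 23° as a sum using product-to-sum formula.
sin 3° cos 23° = (1/2)[sin(3°+23°) + sin(3°-23°)]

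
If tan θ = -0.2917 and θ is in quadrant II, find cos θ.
cos θ = -0.96 (using tan²θ + 1 = sec²θ)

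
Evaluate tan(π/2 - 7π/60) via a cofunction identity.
tan(π/2 - 7π/60) = cot(7π/60) = 2.605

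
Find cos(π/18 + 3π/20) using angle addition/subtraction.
cos(π/18 + 3π/20) = cos π/18 cos 3π/20 - sin π/18 sin 3π/20 = 0.7986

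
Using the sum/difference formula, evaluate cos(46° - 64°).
cos(46° - 64°) = cos 46° cos 64° + sin 46° sin 64° = 0.9511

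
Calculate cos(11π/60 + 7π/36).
cos(11π/60 + 7π/36) = cos 11π/60 cos 7π/36 - sin 11π/60 sin 7π/36 = 0.3746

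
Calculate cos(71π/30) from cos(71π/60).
cos(71π/30) = cos²71π/60 - sin²71π/60 = 0.4067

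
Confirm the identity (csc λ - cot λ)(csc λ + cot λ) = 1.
LHS = csc²λ - cot²λ = (1 + cot²λ) - cot²λ = 1 = RHS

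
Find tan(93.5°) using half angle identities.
tan(93.5°) = sin 187° / (1 + cos 187°) = -16.35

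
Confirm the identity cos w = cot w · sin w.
RHS = (cos w/sin w) · sin w = cos w = LHS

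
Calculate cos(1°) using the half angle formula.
cos(1°) = √((1 + cos 2°)/2) = 0.9998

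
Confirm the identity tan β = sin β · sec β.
RHS = sin β · (1/cos β) = sin β/cos β = tan β = LHS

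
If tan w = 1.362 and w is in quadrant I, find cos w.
cos w = 0.5918 (using tan²w + 1 = sec²w)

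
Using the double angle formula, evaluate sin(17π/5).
sin(17π/5) = 2 sin 17π/10 cos 17π/10 = -0.9511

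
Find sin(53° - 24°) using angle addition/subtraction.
sin(53° - 24°) = sin 53° cos 24° - cos 53° sin 24° = 0.4848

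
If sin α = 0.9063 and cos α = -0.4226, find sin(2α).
sin(2α) = 2 sin α cos α = -0.766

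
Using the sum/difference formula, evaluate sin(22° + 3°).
sin(22° + 3°) = sin 22° cos 3° + cos 22° sin 3° = 0.4226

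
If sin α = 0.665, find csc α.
csc α = 1/sin α = 1.504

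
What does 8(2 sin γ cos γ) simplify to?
8(2 sin γ cos γ) = 8(sin(2γ)) (using Double angle)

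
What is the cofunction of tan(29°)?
tan(29°) = cot(90° - 29°) = cot(61°)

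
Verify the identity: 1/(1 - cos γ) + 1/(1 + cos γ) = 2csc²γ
LHS = [(1 + cos γ) + (1 - cos γ)] / [(1 - cos γ)(1 + cos γ)] = 2/(1 - cos²γ) = 2/sin²γ = 2csc²γ = RHS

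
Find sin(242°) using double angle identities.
sin(242°) = 2 sin 121° cos 121° = -0.8829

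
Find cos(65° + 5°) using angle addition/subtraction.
cos(65° + 5°) = cos 65° cos 5° - sin 65° sin 5° = 0.342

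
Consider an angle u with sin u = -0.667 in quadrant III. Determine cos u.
cos u = ±√(1 - sin²u) = -0.7451 (negative in QIII)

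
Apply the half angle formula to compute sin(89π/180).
sin(89π/180) = √((1 - cos 89π/90)/2) = 0.9998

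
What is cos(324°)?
cos(324°) = 0.809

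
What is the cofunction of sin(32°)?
sin(32°) = cos(90° - 32°) = cos(58°)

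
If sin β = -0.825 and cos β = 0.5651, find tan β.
tan β = sin β / cos β = -1.46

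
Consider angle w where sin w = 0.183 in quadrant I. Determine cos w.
cos w = √(1 - sin²w) = 0.9831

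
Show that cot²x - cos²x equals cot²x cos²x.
LHS = cos²x/sin²x - cos²x = cos²x(1/sin²x - 1) = cos²x · (1 - sin²x)/sin²x = cos²x · cos²x/sin²x = cos²x · cot²x = RHS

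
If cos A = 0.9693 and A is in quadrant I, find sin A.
sin A = 0.2459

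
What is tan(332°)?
tan(332°) = -0.5317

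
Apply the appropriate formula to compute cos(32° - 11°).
cos(32° - 11°) = cos 32° cos 11° + sin 32° sin 11° = 0.9336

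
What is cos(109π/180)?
cos(109π/180) = -0.3256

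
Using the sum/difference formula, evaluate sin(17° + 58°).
sin(17° + 58°) = sin 17° cos 58° + cos 17° sin 58° = (√6+√2)/4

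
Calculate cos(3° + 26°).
cos(3° + 26°) = cos 3° cos 26° - sin 3° sin 26° = 0.8746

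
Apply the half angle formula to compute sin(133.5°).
sin(133.5°) = √((1 - cos 267°)/2) = 0.7254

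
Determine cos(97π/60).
cos(97π/60) = 0.3584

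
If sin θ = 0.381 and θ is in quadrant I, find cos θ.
cos θ = 0.9246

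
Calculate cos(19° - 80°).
cos(19° - 80°) = cos 19° cos 80° + sin 19° sin 80° = 0.4848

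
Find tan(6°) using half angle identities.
tan(6°) = sin 12° / (1 + cos 12°) = 0.1051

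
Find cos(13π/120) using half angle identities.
cos(13π/120) = √((1 + cos 13π/60)/2) = 0.9426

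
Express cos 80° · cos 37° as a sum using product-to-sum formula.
cos 80° cos 37° = (1/2)[cos(80°-37°) + cos(80°+37°)]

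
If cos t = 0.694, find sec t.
sec t = 1/cos t = 1.441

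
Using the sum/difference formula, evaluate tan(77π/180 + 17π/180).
tan(77π/180 + 17π/180) = (tan 77π/180 + tan 17π/180)/(1 - tan 77π/180 tan 17π/180) = -14.3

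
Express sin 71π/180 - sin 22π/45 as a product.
sin 71π/180 - sin 22π/45 = 2 cos(53π/120) sin(-17π/360)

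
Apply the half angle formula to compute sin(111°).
sin(111°) = √((1 - cos 222°)/2) = 0.9336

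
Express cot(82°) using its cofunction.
cot(82°) = tan(90° - 82°) = tan(8°)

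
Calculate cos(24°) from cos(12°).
cos(24°) = cos²12° - sin²12° = 0.9135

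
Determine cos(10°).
cos(10°) = 0.9848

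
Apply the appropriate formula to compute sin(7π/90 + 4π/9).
sin(7π/90 + 4π/9) = sin 7π/90 cos 4π/9 + cos 7π/90 sin 4π/9 = 0.9976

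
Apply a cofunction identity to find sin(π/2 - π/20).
sin(π/2 - π/20) = cos(π/20) = 0.9877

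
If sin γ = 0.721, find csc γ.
csc γ = 1/sin γ = 1.387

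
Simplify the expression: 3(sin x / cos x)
3(sin x / cos x) = 3(tan x) (using Quotient identity)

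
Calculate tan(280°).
tan(280°) = -5.671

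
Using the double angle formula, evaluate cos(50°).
cos(50°) = cos²25° - sin²25° = 0.6428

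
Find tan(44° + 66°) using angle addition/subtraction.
tan(44° + 66°) = (tan 44° + tan 66°)/(1 - tan 44° tan 66°) = -2.747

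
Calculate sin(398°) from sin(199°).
sin(398°) = 2 sin 199° cos 199° = 0.6157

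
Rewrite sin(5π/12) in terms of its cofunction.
sin(5π/12) = cos(π/2 - 5π/12) = cos(π/12)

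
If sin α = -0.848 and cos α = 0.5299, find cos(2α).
cos(2α) = cos²α - sin²α = -0.4383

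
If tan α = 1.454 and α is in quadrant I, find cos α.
cos α = 0.5667 (using tan²α + 1 = sec²α)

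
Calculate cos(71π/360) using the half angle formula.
cos(71π/360) = √((1 + cos 71π/180)/2) = 0.8141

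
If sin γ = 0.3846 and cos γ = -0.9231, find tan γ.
tan γ = sin γ / cos γ = -0.4166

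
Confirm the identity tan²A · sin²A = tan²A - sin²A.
RHS = sin²A/cos²A - sin²A = sin²A(1/cos²A - 1) = sin²A · (1 - cos²A)/cos²A = sin²A · sin²A/cos²A = sin²A · tan²A = LHS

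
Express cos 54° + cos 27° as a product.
cos 54° + cos 27° = 2 cos(40.5°) cos(13.5°)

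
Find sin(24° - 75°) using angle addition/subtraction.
sin(24° - 75°) = sin 24° cos 75° - cos 24° sin 75° = -0.7771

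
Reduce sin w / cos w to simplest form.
sin w / cos w = tan w (using Quotient identity)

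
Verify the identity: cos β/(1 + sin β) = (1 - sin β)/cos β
RHS = (1 - sin β)(1 + sin β) / (cos β(1 + sin β)) = (1 - sin²β) / (cos β(1 + sin β)) = cos²β / (cos β(1 + sin β)) = cos β/(1 + sin β) = LHS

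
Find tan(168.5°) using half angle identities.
tan(168.5°) = sin 337° / (1 + cos 337°) = -0.2035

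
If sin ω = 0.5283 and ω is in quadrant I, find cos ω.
cos ω = 0.8491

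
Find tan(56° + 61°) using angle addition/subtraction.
tan(56° + 61°) = (tan 56° + tan 61°)/(1 - tan 56° tan 61°) = -1.963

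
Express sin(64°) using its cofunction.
sin(64°) = cos(90° - 64°) = cos(26°)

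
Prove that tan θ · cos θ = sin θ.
LHS = (sin θ/cos θ) · cos θ = sin θ = RHS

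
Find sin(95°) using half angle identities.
sin(95°) = √((1 - cos 190°)/2) = 0.9962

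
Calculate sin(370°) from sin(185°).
sin(370°) = 2 sin 185° cos 185° = 0.1736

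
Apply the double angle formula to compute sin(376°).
sin(376°) = 2 sin 188° cos 188° = 0.2756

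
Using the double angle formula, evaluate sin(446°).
sin(446°) = 2 sin 223° cos 223° = 0.9976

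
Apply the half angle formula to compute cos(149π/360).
cos(149π/360) = √((1 + cos 149π/180)/2) = 0.2672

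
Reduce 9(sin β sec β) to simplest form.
9(sin β sec β) = 9(tan β) (using Reciprocal + quotient)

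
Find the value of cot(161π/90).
cot(161π/90) = -1.28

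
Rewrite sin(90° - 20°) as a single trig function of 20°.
sin(90° - 20°) = cos(20°)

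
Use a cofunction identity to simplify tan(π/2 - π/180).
tan(π/2 - π/180) = cot(π/180)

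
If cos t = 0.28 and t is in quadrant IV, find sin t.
sin t = -0.96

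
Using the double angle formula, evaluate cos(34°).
cos(34°) = cos²17° - sin²17° = 0.829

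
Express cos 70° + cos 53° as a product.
cos 70° + cos 53° = 2 cos(61.5°) cos(8.5°)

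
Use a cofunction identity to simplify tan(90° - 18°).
tan(90° - 18°) = cot(18°)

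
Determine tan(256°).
tan(256°) = 4.011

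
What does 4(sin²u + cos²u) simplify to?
4(sin²u + cos²u) = 4 (using Pythagorean identity)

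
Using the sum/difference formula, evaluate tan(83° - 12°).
tan(83° - 12°) = (tan 83° - tan 12°)/(1 + tan 83° tan 12°) = 2.904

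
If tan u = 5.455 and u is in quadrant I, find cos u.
cos u = 0.1803 (using tan²u + 1 = sec²u)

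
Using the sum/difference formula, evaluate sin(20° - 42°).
sin(20° - 42°) = sin 20° cos 42° - cos 20° sin 42° = -0.3746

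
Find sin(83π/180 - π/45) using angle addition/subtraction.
sin(83π/180 - π/45) = sin 83π/180 cos π/45 - cos 83π/180 sin π/45 = 0.9816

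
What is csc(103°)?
csc(103°) = 1.026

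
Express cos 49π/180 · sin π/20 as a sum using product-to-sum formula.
cos 49π/180 sin π/20 = (1/2)[sin(49π/180+π/20) - sin(49π/180-π/20)]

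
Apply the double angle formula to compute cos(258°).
cos(258°) = cos²129° - sin²129° = -0.2079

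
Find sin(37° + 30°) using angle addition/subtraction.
sin(37° + 30°) = sin 37° cos 30° + cos 37° sin 30° = 0.9205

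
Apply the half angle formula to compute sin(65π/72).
sin(65π/72) = √((1 - cos 65π/36)/2) = 0.3007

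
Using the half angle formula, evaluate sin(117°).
sin(117°) = √((1 - cos 234°)/2) = 0.891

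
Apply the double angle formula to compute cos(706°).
cos(706°) = cos²353° - sin²353° = 0.9703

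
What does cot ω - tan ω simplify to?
cot ω - tan ω = 2 cot(2ω) (using Double angle)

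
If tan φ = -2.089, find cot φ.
cot φ = 1/tan φ = -0.4787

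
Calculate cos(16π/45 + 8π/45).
cos(16π/45 + 8π/45) = cos 16π/45 cos 8π/45 - sin 16π/45 sin 8π/45 = -0.1045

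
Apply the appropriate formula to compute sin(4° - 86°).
sin(4° - 86°) = sin 4° cos 86° - cos 4° sin 86° = -0.9903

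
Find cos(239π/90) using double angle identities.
cos(239π/90) = 2cos²239π/180 - 1 = -0.4695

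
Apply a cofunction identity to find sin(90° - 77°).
sin(90° - 77°) = cos(77°) = 0.225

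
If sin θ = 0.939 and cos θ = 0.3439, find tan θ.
tan θ = sin θ / cos θ = 2.73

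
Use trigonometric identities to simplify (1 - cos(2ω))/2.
(1 - cos(2ω))/2 = sin²ω (using Power reduction)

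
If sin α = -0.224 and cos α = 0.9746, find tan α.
tan α = sin α / cos α = -0.2298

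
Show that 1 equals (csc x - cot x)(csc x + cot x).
RHS = csc²x - cot²x = (1 + cot²x) - cot²x = 1 = LHS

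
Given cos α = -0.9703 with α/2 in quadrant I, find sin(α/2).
sin(α/2) = ±√((1 - cos α)/2); positive since α/2 ∈ QI, so sin(α/2) = 0.9925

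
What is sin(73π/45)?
sin(73π/45) = -0.9272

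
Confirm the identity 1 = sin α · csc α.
RHS = sin α · (1/sin α) = 1 = LHS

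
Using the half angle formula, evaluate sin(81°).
sin(81°) = √((1 - cos 162°)/2) = 0.9877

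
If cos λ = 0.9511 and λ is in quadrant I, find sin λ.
sin λ = 0.3089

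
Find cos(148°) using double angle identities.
cos(148°) = cos²74° - sin²74° = -0.848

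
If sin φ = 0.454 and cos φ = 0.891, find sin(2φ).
sin(2φ) = 2 sin φ cos φ = 0.809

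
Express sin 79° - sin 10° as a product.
sin 79° - sin 10° = 2 cos(44.5°) sin(34.5°)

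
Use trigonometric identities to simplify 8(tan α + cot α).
8(tan α + cot α) = 8(sec α csc α) (using Quotient identities)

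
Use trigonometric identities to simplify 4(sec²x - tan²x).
4(sec²x - tan²x) = 4 (using Pythagorean identity)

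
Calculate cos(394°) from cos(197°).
cos(394°) = cos²197° - sin²197° = 0.829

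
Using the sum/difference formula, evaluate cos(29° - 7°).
cos(29° - 7°) = cos 29° cos 7° + sin 29° sin 7° = 0.9272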